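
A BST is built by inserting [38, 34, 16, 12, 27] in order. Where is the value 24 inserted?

Starting tree (level order): [38, 34, None, 16, None, 12, 27]
Insertion path: 38 -> 34 -> 16 -> 27
Result: insert 24 as left child of 27
Final tree (level order): [38, 34, None, 16, None, 12, 27, None, None, 24]


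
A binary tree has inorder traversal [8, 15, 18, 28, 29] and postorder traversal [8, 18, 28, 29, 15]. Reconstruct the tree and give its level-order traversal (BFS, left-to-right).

Inorder:   [8, 15, 18, 28, 29]
Postorder: [8, 18, 28, 29, 15]
Algorithm: postorder visits root last, so walk postorder right-to-left;
each value is the root of the current inorder slice — split it at that
value, recurse on the right subtree first, then the left.
Recursive splits:
  root=15; inorder splits into left=[8], right=[18, 28, 29]
  root=29; inorder splits into left=[18, 28], right=[]
  root=28; inorder splits into left=[18], right=[]
  root=18; inorder splits into left=[], right=[]
  root=8; inorder splits into left=[], right=[]
Reconstructed level-order: [15, 8, 29, 28, 18]


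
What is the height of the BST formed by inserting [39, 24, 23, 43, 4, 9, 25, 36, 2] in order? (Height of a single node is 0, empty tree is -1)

Insertion order: [39, 24, 23, 43, 4, 9, 25, 36, 2]
Tree (level-order array): [39, 24, 43, 23, 25, None, None, 4, None, None, 36, 2, 9]
Compute height bottom-up (empty subtree = -1):
  height(2) = 1 + max(-1, -1) = 0
  height(9) = 1 + max(-1, -1) = 0
  height(4) = 1 + max(0, 0) = 1
  height(23) = 1 + max(1, -1) = 2
  height(36) = 1 + max(-1, -1) = 0
  height(25) = 1 + max(-1, 0) = 1
  height(24) = 1 + max(2, 1) = 3
  height(43) = 1 + max(-1, -1) = 0
  height(39) = 1 + max(3, 0) = 4
Height = 4


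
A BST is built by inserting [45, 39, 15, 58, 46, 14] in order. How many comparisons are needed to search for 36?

Search path for 36: 45 -> 39 -> 15
Found: False
Comparisons: 3


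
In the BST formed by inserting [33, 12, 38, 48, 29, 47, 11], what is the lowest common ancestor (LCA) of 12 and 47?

Tree insertion order: [33, 12, 38, 48, 29, 47, 11]
Tree (level-order array): [33, 12, 38, 11, 29, None, 48, None, None, None, None, 47]
In a BST, the LCA of p=12, q=47 is the first node v on the
root-to-leaf path with p <= v <= q (go left if both < v, right if both > v).
Walk from root:
  at 33: 12 <= 33 <= 47, this is the LCA
LCA = 33


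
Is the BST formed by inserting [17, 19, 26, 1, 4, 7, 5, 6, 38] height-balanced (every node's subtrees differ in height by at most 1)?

Tree (level-order array): [17, 1, 19, None, 4, None, 26, None, 7, None, 38, 5, None, None, None, None, 6]
Definition: a tree is height-balanced if, at every node, |h(left) - h(right)| <= 1 (empty subtree has height -1).
Bottom-up per-node check:
  node 6: h_left=-1, h_right=-1, diff=0 [OK], height=0
  node 5: h_left=-1, h_right=0, diff=1 [OK], height=1
  node 7: h_left=1, h_right=-1, diff=2 [FAIL (|1--1|=2 > 1)], height=2
  node 4: h_left=-1, h_right=2, diff=3 [FAIL (|-1-2|=3 > 1)], height=3
  node 1: h_left=-1, h_right=3, diff=4 [FAIL (|-1-3|=4 > 1)], height=4
  node 38: h_left=-1, h_right=-1, diff=0 [OK], height=0
  node 26: h_left=-1, h_right=0, diff=1 [OK], height=1
  node 19: h_left=-1, h_right=1, diff=2 [FAIL (|-1-1|=2 > 1)], height=2
  node 17: h_left=4, h_right=2, diff=2 [FAIL (|4-2|=2 > 1)], height=5
Node 7 violates the condition: |1 - -1| = 2 > 1.
Result: Not balanced


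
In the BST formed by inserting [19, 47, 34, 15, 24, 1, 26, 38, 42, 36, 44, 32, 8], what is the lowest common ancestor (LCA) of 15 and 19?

Tree insertion order: [19, 47, 34, 15, 24, 1, 26, 38, 42, 36, 44, 32, 8]
Tree (level-order array): [19, 15, 47, 1, None, 34, None, None, 8, 24, 38, None, None, None, 26, 36, 42, None, 32, None, None, None, 44]
In a BST, the LCA of p=15, q=19 is the first node v on the
root-to-leaf path with p <= v <= q (go left if both < v, right if both > v).
Walk from root:
  at 19: 15 <= 19 <= 19, this is the LCA
LCA = 19


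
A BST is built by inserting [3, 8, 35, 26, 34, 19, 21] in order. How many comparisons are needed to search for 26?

Search path for 26: 3 -> 8 -> 35 -> 26
Found: True
Comparisons: 4


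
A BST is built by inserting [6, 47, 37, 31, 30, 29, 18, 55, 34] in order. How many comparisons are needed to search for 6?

Search path for 6: 6
Found: True
Comparisons: 1


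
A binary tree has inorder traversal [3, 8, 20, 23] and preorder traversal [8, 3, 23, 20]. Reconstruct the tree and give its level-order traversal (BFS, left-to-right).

Inorder:  [3, 8, 20, 23]
Preorder: [8, 3, 23, 20]
Algorithm: preorder visits root first, so consume preorder in order;
for each root, split the current inorder slice at that value into
left-subtree inorder and right-subtree inorder, then recurse.
Recursive splits:
  root=8; inorder splits into left=[3], right=[20, 23]
  root=3; inorder splits into left=[], right=[]
  root=23; inorder splits into left=[20], right=[]
  root=20; inorder splits into left=[], right=[]
Reconstructed level-order: [8, 3, 23, 20]


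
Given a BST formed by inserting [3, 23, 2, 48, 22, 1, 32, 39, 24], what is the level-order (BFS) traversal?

Tree insertion order: [3, 23, 2, 48, 22, 1, 32, 39, 24]
Tree (level-order array): [3, 2, 23, 1, None, 22, 48, None, None, None, None, 32, None, 24, 39]
BFS from the root, enqueuing left then right child of each popped node:
  queue [3] -> pop 3, enqueue [2, 23], visited so far: [3]
  queue [2, 23] -> pop 2, enqueue [1], visited so far: [3, 2]
  queue [23, 1] -> pop 23, enqueue [22, 48], visited so far: [3, 2, 23]
  queue [1, 22, 48] -> pop 1, enqueue [none], visited so far: [3, 2, 23, 1]
  queue [22, 48] -> pop 22, enqueue [none], visited so far: [3, 2, 23, 1, 22]
  queue [48] -> pop 48, enqueue [32], visited so far: [3, 2, 23, 1, 22, 48]
  queue [32] -> pop 32, enqueue [24, 39], visited so far: [3, 2, 23, 1, 22, 48, 32]
  queue [24, 39] -> pop 24, enqueue [none], visited so far: [3, 2, 23, 1, 22, 48, 32, 24]
  queue [39] -> pop 39, enqueue [none], visited so far: [3, 2, 23, 1, 22, 48, 32, 24, 39]
Result: [3, 2, 23, 1, 22, 48, 32, 24, 39]


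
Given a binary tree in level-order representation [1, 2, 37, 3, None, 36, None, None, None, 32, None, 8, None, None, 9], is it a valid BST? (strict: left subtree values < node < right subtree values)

Level-order array: [1, 2, 37, 3, None, 36, None, None, None, 32, None, 8, None, None, 9]
Validate using subtree bounds (lo, hi): at each node, require lo < value < hi,
then recurse left with hi=value and right with lo=value.
Preorder trace (stopping at first violation):
  at node 1 with bounds (-inf, +inf): OK
  at node 2 with bounds (-inf, 1): VIOLATION
Node 2 violates its bound: not (-inf < 2 < 1).
Result: Not a valid BST


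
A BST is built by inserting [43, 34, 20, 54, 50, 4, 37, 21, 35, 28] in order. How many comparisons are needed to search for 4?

Search path for 4: 43 -> 34 -> 20 -> 4
Found: True
Comparisons: 4


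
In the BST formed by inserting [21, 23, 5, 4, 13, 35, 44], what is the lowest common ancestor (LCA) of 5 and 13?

Tree insertion order: [21, 23, 5, 4, 13, 35, 44]
Tree (level-order array): [21, 5, 23, 4, 13, None, 35, None, None, None, None, None, 44]
In a BST, the LCA of p=5, q=13 is the first node v on the
root-to-leaf path with p <= v <= q (go left if both < v, right if both > v).
Walk from root:
  at 21: both 5 and 13 < 21, go left
  at 5: 5 <= 5 <= 13, this is the LCA
LCA = 5


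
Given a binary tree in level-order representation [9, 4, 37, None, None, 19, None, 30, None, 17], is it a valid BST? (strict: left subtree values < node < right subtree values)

Level-order array: [9, 4, 37, None, None, 19, None, 30, None, 17]
Validate using subtree bounds (lo, hi): at each node, require lo < value < hi,
then recurse left with hi=value and right with lo=value.
Preorder trace (stopping at first violation):
  at node 9 with bounds (-inf, +inf): OK
  at node 4 with bounds (-inf, 9): OK
  at node 37 with bounds (9, +inf): OK
  at node 19 with bounds (9, 37): OK
  at node 30 with bounds (9, 19): VIOLATION
Node 30 violates its bound: not (9 < 30 < 19).
Result: Not a valid BST


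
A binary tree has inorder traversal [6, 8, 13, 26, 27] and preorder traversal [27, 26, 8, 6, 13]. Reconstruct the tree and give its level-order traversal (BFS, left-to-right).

Inorder:  [6, 8, 13, 26, 27]
Preorder: [27, 26, 8, 6, 13]
Algorithm: preorder visits root first, so consume preorder in order;
for each root, split the current inorder slice at that value into
left-subtree inorder and right-subtree inorder, then recurse.
Recursive splits:
  root=27; inorder splits into left=[6, 8, 13, 26], right=[]
  root=26; inorder splits into left=[6, 8, 13], right=[]
  root=8; inorder splits into left=[6], right=[13]
  root=6; inorder splits into left=[], right=[]
  root=13; inorder splits into left=[], right=[]
Reconstructed level-order: [27, 26, 8, 6, 13]


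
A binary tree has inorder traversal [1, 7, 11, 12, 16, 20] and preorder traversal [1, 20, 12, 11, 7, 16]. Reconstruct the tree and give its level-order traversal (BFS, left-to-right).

Inorder:  [1, 7, 11, 12, 16, 20]
Preorder: [1, 20, 12, 11, 7, 16]
Algorithm: preorder visits root first, so consume preorder in order;
for each root, split the current inorder slice at that value into
left-subtree inorder and right-subtree inorder, then recurse.
Recursive splits:
  root=1; inorder splits into left=[], right=[7, 11, 12, 16, 20]
  root=20; inorder splits into left=[7, 11, 12, 16], right=[]
  root=12; inorder splits into left=[7, 11], right=[16]
  root=11; inorder splits into left=[7], right=[]
  root=7; inorder splits into left=[], right=[]
  root=16; inorder splits into left=[], right=[]
Reconstructed level-order: [1, 20, 12, 11, 16, 7]


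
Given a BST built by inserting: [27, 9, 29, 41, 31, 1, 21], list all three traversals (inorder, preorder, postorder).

Tree insertion order: [27, 9, 29, 41, 31, 1, 21]
Tree (level-order array): [27, 9, 29, 1, 21, None, 41, None, None, None, None, 31]
Inorder (L, root, R): [1, 9, 21, 27, 29, 31, 41]
Preorder (root, L, R): [27, 9, 1, 21, 29, 41, 31]
Postorder (L, R, root): [1, 21, 9, 31, 41, 29, 27]


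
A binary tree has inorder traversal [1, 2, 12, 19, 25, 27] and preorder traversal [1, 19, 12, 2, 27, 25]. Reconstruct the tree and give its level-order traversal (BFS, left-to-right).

Inorder:  [1, 2, 12, 19, 25, 27]
Preorder: [1, 19, 12, 2, 27, 25]
Algorithm: preorder visits root first, so consume preorder in order;
for each root, split the current inorder slice at that value into
left-subtree inorder and right-subtree inorder, then recurse.
Recursive splits:
  root=1; inorder splits into left=[], right=[2, 12, 19, 25, 27]
  root=19; inorder splits into left=[2, 12], right=[25, 27]
  root=12; inorder splits into left=[2], right=[]
  root=2; inorder splits into left=[], right=[]
  root=27; inorder splits into left=[25], right=[]
  root=25; inorder splits into left=[], right=[]
Reconstructed level-order: [1, 19, 12, 27, 2, 25]


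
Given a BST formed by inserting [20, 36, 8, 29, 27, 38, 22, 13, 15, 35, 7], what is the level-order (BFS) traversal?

Tree insertion order: [20, 36, 8, 29, 27, 38, 22, 13, 15, 35, 7]
Tree (level-order array): [20, 8, 36, 7, 13, 29, 38, None, None, None, 15, 27, 35, None, None, None, None, 22]
BFS from the root, enqueuing left then right child of each popped node:
  queue [20] -> pop 20, enqueue [8, 36], visited so far: [20]
  queue [8, 36] -> pop 8, enqueue [7, 13], visited so far: [20, 8]
  queue [36, 7, 13] -> pop 36, enqueue [29, 38], visited so far: [20, 8, 36]
  queue [7, 13, 29, 38] -> pop 7, enqueue [none], visited so far: [20, 8, 36, 7]
  queue [13, 29, 38] -> pop 13, enqueue [15], visited so far: [20, 8, 36, 7, 13]
  queue [29, 38, 15] -> pop 29, enqueue [27, 35], visited so far: [20, 8, 36, 7, 13, 29]
  queue [38, 15, 27, 35] -> pop 38, enqueue [none], visited so far: [20, 8, 36, 7, 13, 29, 38]
  queue [15, 27, 35] -> pop 15, enqueue [none], visited so far: [20, 8, 36, 7, 13, 29, 38, 15]
  queue [27, 35] -> pop 27, enqueue [22], visited so far: [20, 8, 36, 7, 13, 29, 38, 15, 27]
  queue [35, 22] -> pop 35, enqueue [none], visited so far: [20, 8, 36, 7, 13, 29, 38, 15, 27, 35]
  queue [22] -> pop 22, enqueue [none], visited so far: [20, 8, 36, 7, 13, 29, 38, 15, 27, 35, 22]
Result: [20, 8, 36, 7, 13, 29, 38, 15, 27, 35, 22]


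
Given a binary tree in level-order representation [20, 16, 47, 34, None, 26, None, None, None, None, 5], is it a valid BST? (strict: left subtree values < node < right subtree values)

Level-order array: [20, 16, 47, 34, None, 26, None, None, None, None, 5]
Validate using subtree bounds (lo, hi): at each node, require lo < value < hi,
then recurse left with hi=value and right with lo=value.
Preorder trace (stopping at first violation):
  at node 20 with bounds (-inf, +inf): OK
  at node 16 with bounds (-inf, 20): OK
  at node 34 with bounds (-inf, 16): VIOLATION
Node 34 violates its bound: not (-inf < 34 < 16).
Result: Not a valid BST


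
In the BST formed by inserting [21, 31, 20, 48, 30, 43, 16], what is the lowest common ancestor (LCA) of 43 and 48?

Tree insertion order: [21, 31, 20, 48, 30, 43, 16]
Tree (level-order array): [21, 20, 31, 16, None, 30, 48, None, None, None, None, 43]
In a BST, the LCA of p=43, q=48 is the first node v on the
root-to-leaf path with p <= v <= q (go left if both < v, right if both > v).
Walk from root:
  at 21: both 43 and 48 > 21, go right
  at 31: both 43 and 48 > 31, go right
  at 48: 43 <= 48 <= 48, this is the LCA
LCA = 48


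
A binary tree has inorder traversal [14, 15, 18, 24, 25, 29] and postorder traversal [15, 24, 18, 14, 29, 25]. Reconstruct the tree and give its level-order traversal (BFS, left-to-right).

Inorder:   [14, 15, 18, 24, 25, 29]
Postorder: [15, 24, 18, 14, 29, 25]
Algorithm: postorder visits root last, so walk postorder right-to-left;
each value is the root of the current inorder slice — split it at that
value, recurse on the right subtree first, then the left.
Recursive splits:
  root=25; inorder splits into left=[14, 15, 18, 24], right=[29]
  root=29; inorder splits into left=[], right=[]
  root=14; inorder splits into left=[], right=[15, 18, 24]
  root=18; inorder splits into left=[15], right=[24]
  root=24; inorder splits into left=[], right=[]
  root=15; inorder splits into left=[], right=[]
Reconstructed level-order: [25, 14, 29, 18, 15, 24]


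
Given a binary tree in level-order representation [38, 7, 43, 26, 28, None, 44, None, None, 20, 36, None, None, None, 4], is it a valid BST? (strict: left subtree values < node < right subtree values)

Level-order array: [38, 7, 43, 26, 28, None, 44, None, None, 20, 36, None, None, None, 4]
Validate using subtree bounds (lo, hi): at each node, require lo < value < hi,
then recurse left with hi=value and right with lo=value.
Preorder trace (stopping at first violation):
  at node 38 with bounds (-inf, +inf): OK
  at node 7 with bounds (-inf, 38): OK
  at node 26 with bounds (-inf, 7): VIOLATION
Node 26 violates its bound: not (-inf < 26 < 7).
Result: Not a valid BST


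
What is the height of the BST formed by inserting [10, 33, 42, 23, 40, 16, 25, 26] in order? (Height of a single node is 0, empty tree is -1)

Insertion order: [10, 33, 42, 23, 40, 16, 25, 26]
Tree (level-order array): [10, None, 33, 23, 42, 16, 25, 40, None, None, None, None, 26]
Compute height bottom-up (empty subtree = -1):
  height(16) = 1 + max(-1, -1) = 0
  height(26) = 1 + max(-1, -1) = 0
  height(25) = 1 + max(-1, 0) = 1
  height(23) = 1 + max(0, 1) = 2
  height(40) = 1 + max(-1, -1) = 0
  height(42) = 1 + max(0, -1) = 1
  height(33) = 1 + max(2, 1) = 3
  height(10) = 1 + max(-1, 3) = 4
Height = 4


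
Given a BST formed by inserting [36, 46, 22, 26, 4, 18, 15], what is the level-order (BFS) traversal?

Tree insertion order: [36, 46, 22, 26, 4, 18, 15]
Tree (level-order array): [36, 22, 46, 4, 26, None, None, None, 18, None, None, 15]
BFS from the root, enqueuing left then right child of each popped node:
  queue [36] -> pop 36, enqueue [22, 46], visited so far: [36]
  queue [22, 46] -> pop 22, enqueue [4, 26], visited so far: [36, 22]
  queue [46, 4, 26] -> pop 46, enqueue [none], visited so far: [36, 22, 46]
  queue [4, 26] -> pop 4, enqueue [18], visited so far: [36, 22, 46, 4]
  queue [26, 18] -> pop 26, enqueue [none], visited so far: [36, 22, 46, 4, 26]
  queue [18] -> pop 18, enqueue [15], visited so far: [36, 22, 46, 4, 26, 18]
  queue [15] -> pop 15, enqueue [none], visited so far: [36, 22, 46, 4, 26, 18, 15]
Result: [36, 22, 46, 4, 26, 18, 15]


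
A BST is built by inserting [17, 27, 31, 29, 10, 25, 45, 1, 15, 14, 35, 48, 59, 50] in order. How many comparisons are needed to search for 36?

Search path for 36: 17 -> 27 -> 31 -> 45 -> 35
Found: False
Comparisons: 5


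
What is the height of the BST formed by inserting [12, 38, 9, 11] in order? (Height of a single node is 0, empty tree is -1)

Insertion order: [12, 38, 9, 11]
Tree (level-order array): [12, 9, 38, None, 11]
Compute height bottom-up (empty subtree = -1):
  height(11) = 1 + max(-1, -1) = 0
  height(9) = 1 + max(-1, 0) = 1
  height(38) = 1 + max(-1, -1) = 0
  height(12) = 1 + max(1, 0) = 2
Height = 2


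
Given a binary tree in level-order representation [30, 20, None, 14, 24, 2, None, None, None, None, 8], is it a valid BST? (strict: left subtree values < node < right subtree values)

Level-order array: [30, 20, None, 14, 24, 2, None, None, None, None, 8]
Validate using subtree bounds (lo, hi): at each node, require lo < value < hi,
then recurse left with hi=value and right with lo=value.
Preorder trace (stopping at first violation):
  at node 30 with bounds (-inf, +inf): OK
  at node 20 with bounds (-inf, 30): OK
  at node 14 with bounds (-inf, 20): OK
  at node 2 with bounds (-inf, 14): OK
  at node 8 with bounds (2, 14): OK
  at node 24 with bounds (20, 30): OK
No violation found at any node.
Result: Valid BST


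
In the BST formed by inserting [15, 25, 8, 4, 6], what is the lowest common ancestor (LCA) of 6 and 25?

Tree insertion order: [15, 25, 8, 4, 6]
Tree (level-order array): [15, 8, 25, 4, None, None, None, None, 6]
In a BST, the LCA of p=6, q=25 is the first node v on the
root-to-leaf path with p <= v <= q (go left if both < v, right if both > v).
Walk from root:
  at 15: 6 <= 15 <= 25, this is the LCA
LCA = 15


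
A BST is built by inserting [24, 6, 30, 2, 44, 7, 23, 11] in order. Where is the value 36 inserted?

Starting tree (level order): [24, 6, 30, 2, 7, None, 44, None, None, None, 23, None, None, 11]
Insertion path: 24 -> 30 -> 44
Result: insert 36 as left child of 44
Final tree (level order): [24, 6, 30, 2, 7, None, 44, None, None, None, 23, 36, None, 11]


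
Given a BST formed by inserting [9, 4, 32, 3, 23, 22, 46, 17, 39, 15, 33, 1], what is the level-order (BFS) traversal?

Tree insertion order: [9, 4, 32, 3, 23, 22, 46, 17, 39, 15, 33, 1]
Tree (level-order array): [9, 4, 32, 3, None, 23, 46, 1, None, 22, None, 39, None, None, None, 17, None, 33, None, 15]
BFS from the root, enqueuing left then right child of each popped node:
  queue [9] -> pop 9, enqueue [4, 32], visited so far: [9]
  queue [4, 32] -> pop 4, enqueue [3], visited so far: [9, 4]
  queue [32, 3] -> pop 32, enqueue [23, 46], visited so far: [9, 4, 32]
  queue [3, 23, 46] -> pop 3, enqueue [1], visited so far: [9, 4, 32, 3]
  queue [23, 46, 1] -> pop 23, enqueue [22], visited so far: [9, 4, 32, 3, 23]
  queue [46, 1, 22] -> pop 46, enqueue [39], visited so far: [9, 4, 32, 3, 23, 46]
  queue [1, 22, 39] -> pop 1, enqueue [none], visited so far: [9, 4, 32, 3, 23, 46, 1]
  queue [22, 39] -> pop 22, enqueue [17], visited so far: [9, 4, 32, 3, 23, 46, 1, 22]
  queue [39, 17] -> pop 39, enqueue [33], visited so far: [9, 4, 32, 3, 23, 46, 1, 22, 39]
  queue [17, 33] -> pop 17, enqueue [15], visited so far: [9, 4, 32, 3, 23, 46, 1, 22, 39, 17]
  queue [33, 15] -> pop 33, enqueue [none], visited so far: [9, 4, 32, 3, 23, 46, 1, 22, 39, 17, 33]
  queue [15] -> pop 15, enqueue [none], visited so far: [9, 4, 32, 3, 23, 46, 1, 22, 39, 17, 33, 15]
Result: [9, 4, 32, 3, 23, 46, 1, 22, 39, 17, 33, 15]


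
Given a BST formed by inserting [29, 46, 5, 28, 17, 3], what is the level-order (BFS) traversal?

Tree insertion order: [29, 46, 5, 28, 17, 3]
Tree (level-order array): [29, 5, 46, 3, 28, None, None, None, None, 17]
BFS from the root, enqueuing left then right child of each popped node:
  queue [29] -> pop 29, enqueue [5, 46], visited so far: [29]
  queue [5, 46] -> pop 5, enqueue [3, 28], visited so far: [29, 5]
  queue [46, 3, 28] -> pop 46, enqueue [none], visited so far: [29, 5, 46]
  queue [3, 28] -> pop 3, enqueue [none], visited so far: [29, 5, 46, 3]
  queue [28] -> pop 28, enqueue [17], visited so far: [29, 5, 46, 3, 28]
  queue [17] -> pop 17, enqueue [none], visited so far: [29, 5, 46, 3, 28, 17]
Result: [29, 5, 46, 3, 28, 17]


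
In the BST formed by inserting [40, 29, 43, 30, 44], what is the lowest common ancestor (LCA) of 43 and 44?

Tree insertion order: [40, 29, 43, 30, 44]
Tree (level-order array): [40, 29, 43, None, 30, None, 44]
In a BST, the LCA of p=43, q=44 is the first node v on the
root-to-leaf path with p <= v <= q (go left if both < v, right if both > v).
Walk from root:
  at 40: both 43 and 44 > 40, go right
  at 43: 43 <= 43 <= 44, this is the LCA
LCA = 43


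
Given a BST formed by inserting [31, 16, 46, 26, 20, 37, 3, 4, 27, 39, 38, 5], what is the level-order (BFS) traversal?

Tree insertion order: [31, 16, 46, 26, 20, 37, 3, 4, 27, 39, 38, 5]
Tree (level-order array): [31, 16, 46, 3, 26, 37, None, None, 4, 20, 27, None, 39, None, 5, None, None, None, None, 38]
BFS from the root, enqueuing left then right child of each popped node:
  queue [31] -> pop 31, enqueue [16, 46], visited so far: [31]
  queue [16, 46] -> pop 16, enqueue [3, 26], visited so far: [31, 16]
  queue [46, 3, 26] -> pop 46, enqueue [37], visited so far: [31, 16, 46]
  queue [3, 26, 37] -> pop 3, enqueue [4], visited so far: [31, 16, 46, 3]
  queue [26, 37, 4] -> pop 26, enqueue [20, 27], visited so far: [31, 16, 46, 3, 26]
  queue [37, 4, 20, 27] -> pop 37, enqueue [39], visited so far: [31, 16, 46, 3, 26, 37]
  queue [4, 20, 27, 39] -> pop 4, enqueue [5], visited so far: [31, 16, 46, 3, 26, 37, 4]
  queue [20, 27, 39, 5] -> pop 20, enqueue [none], visited so far: [31, 16, 46, 3, 26, 37, 4, 20]
  queue [27, 39, 5] -> pop 27, enqueue [none], visited so far: [31, 16, 46, 3, 26, 37, 4, 20, 27]
  queue [39, 5] -> pop 39, enqueue [38], visited so far: [31, 16, 46, 3, 26, 37, 4, 20, 27, 39]
  queue [5, 38] -> pop 5, enqueue [none], visited so far: [31, 16, 46, 3, 26, 37, 4, 20, 27, 39, 5]
  queue [38] -> pop 38, enqueue [none], visited so far: [31, 16, 46, 3, 26, 37, 4, 20, 27, 39, 5, 38]
Result: [31, 16, 46, 3, 26, 37, 4, 20, 27, 39, 5, 38]


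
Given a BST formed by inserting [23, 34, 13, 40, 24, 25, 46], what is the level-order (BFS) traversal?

Tree insertion order: [23, 34, 13, 40, 24, 25, 46]
Tree (level-order array): [23, 13, 34, None, None, 24, 40, None, 25, None, 46]
BFS from the root, enqueuing left then right child of each popped node:
  queue [23] -> pop 23, enqueue [13, 34], visited so far: [23]
  queue [13, 34] -> pop 13, enqueue [none], visited so far: [23, 13]
  queue [34] -> pop 34, enqueue [24, 40], visited so far: [23, 13, 34]
  queue [24, 40] -> pop 24, enqueue [25], visited so far: [23, 13, 34, 24]
  queue [40, 25] -> pop 40, enqueue [46], visited so far: [23, 13, 34, 24, 40]
  queue [25, 46] -> pop 25, enqueue [none], visited so far: [23, 13, 34, 24, 40, 25]
  queue [46] -> pop 46, enqueue [none], visited so far: [23, 13, 34, 24, 40, 25, 46]
Result: [23, 13, 34, 24, 40, 25, 46]


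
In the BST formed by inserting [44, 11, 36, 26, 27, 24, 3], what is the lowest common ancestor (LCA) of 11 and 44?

Tree insertion order: [44, 11, 36, 26, 27, 24, 3]
Tree (level-order array): [44, 11, None, 3, 36, None, None, 26, None, 24, 27]
In a BST, the LCA of p=11, q=44 is the first node v on the
root-to-leaf path with p <= v <= q (go left if both < v, right if both > v).
Walk from root:
  at 44: 11 <= 44 <= 44, this is the LCA
LCA = 44


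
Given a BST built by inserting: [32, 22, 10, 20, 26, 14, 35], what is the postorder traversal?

Tree insertion order: [32, 22, 10, 20, 26, 14, 35]
Tree (level-order array): [32, 22, 35, 10, 26, None, None, None, 20, None, None, 14]
Postorder traversal: [14, 20, 10, 26, 22, 35, 32]


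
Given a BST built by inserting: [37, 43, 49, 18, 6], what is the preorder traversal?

Tree insertion order: [37, 43, 49, 18, 6]
Tree (level-order array): [37, 18, 43, 6, None, None, 49]
Preorder traversal: [37, 18, 6, 43, 49]


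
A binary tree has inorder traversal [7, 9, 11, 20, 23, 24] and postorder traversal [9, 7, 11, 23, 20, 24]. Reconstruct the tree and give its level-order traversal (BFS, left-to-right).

Inorder:   [7, 9, 11, 20, 23, 24]
Postorder: [9, 7, 11, 23, 20, 24]
Algorithm: postorder visits root last, so walk postorder right-to-left;
each value is the root of the current inorder slice — split it at that
value, recurse on the right subtree first, then the left.
Recursive splits:
  root=24; inorder splits into left=[7, 9, 11, 20, 23], right=[]
  root=20; inorder splits into left=[7, 9, 11], right=[23]
  root=23; inorder splits into left=[], right=[]
  root=11; inorder splits into left=[7, 9], right=[]
  root=7; inorder splits into left=[], right=[9]
  root=9; inorder splits into left=[], right=[]
Reconstructed level-order: [24, 20, 11, 23, 7, 9]


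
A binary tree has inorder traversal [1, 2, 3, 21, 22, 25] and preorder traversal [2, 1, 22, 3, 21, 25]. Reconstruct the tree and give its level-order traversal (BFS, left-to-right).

Inorder:  [1, 2, 3, 21, 22, 25]
Preorder: [2, 1, 22, 3, 21, 25]
Algorithm: preorder visits root first, so consume preorder in order;
for each root, split the current inorder slice at that value into
left-subtree inorder and right-subtree inorder, then recurse.
Recursive splits:
  root=2; inorder splits into left=[1], right=[3, 21, 22, 25]
  root=1; inorder splits into left=[], right=[]
  root=22; inorder splits into left=[3, 21], right=[25]
  root=3; inorder splits into left=[], right=[21]
  root=21; inorder splits into left=[], right=[]
  root=25; inorder splits into left=[], right=[]
Reconstructed level-order: [2, 1, 22, 3, 25, 21]


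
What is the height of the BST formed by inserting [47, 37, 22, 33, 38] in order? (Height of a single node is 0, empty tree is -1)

Insertion order: [47, 37, 22, 33, 38]
Tree (level-order array): [47, 37, None, 22, 38, None, 33]
Compute height bottom-up (empty subtree = -1):
  height(33) = 1 + max(-1, -1) = 0
  height(22) = 1 + max(-1, 0) = 1
  height(38) = 1 + max(-1, -1) = 0
  height(37) = 1 + max(1, 0) = 2
  height(47) = 1 + max(2, -1) = 3
Height = 3


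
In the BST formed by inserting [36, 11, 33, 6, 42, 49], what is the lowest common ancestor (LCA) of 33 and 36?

Tree insertion order: [36, 11, 33, 6, 42, 49]
Tree (level-order array): [36, 11, 42, 6, 33, None, 49]
In a BST, the LCA of p=33, q=36 is the first node v on the
root-to-leaf path with p <= v <= q (go left if both < v, right if both > v).
Walk from root:
  at 36: 33 <= 36 <= 36, this is the LCA
LCA = 36


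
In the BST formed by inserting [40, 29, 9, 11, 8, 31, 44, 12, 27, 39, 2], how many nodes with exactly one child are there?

Tree built from: [40, 29, 9, 11, 8, 31, 44, 12, 27, 39, 2]
Tree (level-order array): [40, 29, 44, 9, 31, None, None, 8, 11, None, 39, 2, None, None, 12, None, None, None, None, None, 27]
Rule: These are nodes with exactly 1 non-null child.
Per-node child counts:
  node 40: 2 child(ren)
  node 29: 2 child(ren)
  node 9: 2 child(ren)
  node 8: 1 child(ren)
  node 2: 0 child(ren)
  node 11: 1 child(ren)
  node 12: 1 child(ren)
  node 27: 0 child(ren)
  node 31: 1 child(ren)
  node 39: 0 child(ren)
  node 44: 0 child(ren)
Matching nodes: [8, 11, 12, 31]
Count of nodes with exactly one child: 4


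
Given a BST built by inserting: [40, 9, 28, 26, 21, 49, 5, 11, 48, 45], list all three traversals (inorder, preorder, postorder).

Tree insertion order: [40, 9, 28, 26, 21, 49, 5, 11, 48, 45]
Tree (level-order array): [40, 9, 49, 5, 28, 48, None, None, None, 26, None, 45, None, 21, None, None, None, 11]
Inorder (L, root, R): [5, 9, 11, 21, 26, 28, 40, 45, 48, 49]
Preorder (root, L, R): [40, 9, 5, 28, 26, 21, 11, 49, 48, 45]
Postorder (L, R, root): [5, 11, 21, 26, 28, 9, 45, 48, 49, 40]


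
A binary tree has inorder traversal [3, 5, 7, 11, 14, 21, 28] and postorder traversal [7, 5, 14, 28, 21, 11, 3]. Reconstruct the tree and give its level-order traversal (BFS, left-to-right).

Inorder:   [3, 5, 7, 11, 14, 21, 28]
Postorder: [7, 5, 14, 28, 21, 11, 3]
Algorithm: postorder visits root last, so walk postorder right-to-left;
each value is the root of the current inorder slice — split it at that
value, recurse on the right subtree first, then the left.
Recursive splits:
  root=3; inorder splits into left=[], right=[5, 7, 11, 14, 21, 28]
  root=11; inorder splits into left=[5, 7], right=[14, 21, 28]
  root=21; inorder splits into left=[14], right=[28]
  root=28; inorder splits into left=[], right=[]
  root=14; inorder splits into left=[], right=[]
  root=5; inorder splits into left=[], right=[7]
  root=7; inorder splits into left=[], right=[]
Reconstructed level-order: [3, 11, 5, 21, 7, 14, 28]


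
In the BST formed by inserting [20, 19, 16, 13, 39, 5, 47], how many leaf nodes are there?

Tree built from: [20, 19, 16, 13, 39, 5, 47]
Tree (level-order array): [20, 19, 39, 16, None, None, 47, 13, None, None, None, 5]
Rule: A leaf has 0 children.
Per-node child counts:
  node 20: 2 child(ren)
  node 19: 1 child(ren)
  node 16: 1 child(ren)
  node 13: 1 child(ren)
  node 5: 0 child(ren)
  node 39: 1 child(ren)
  node 47: 0 child(ren)
Matching nodes: [5, 47]
Count of leaf nodes: 2


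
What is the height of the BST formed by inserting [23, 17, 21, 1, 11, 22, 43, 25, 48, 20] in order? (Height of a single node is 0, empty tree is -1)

Insertion order: [23, 17, 21, 1, 11, 22, 43, 25, 48, 20]
Tree (level-order array): [23, 17, 43, 1, 21, 25, 48, None, 11, 20, 22]
Compute height bottom-up (empty subtree = -1):
  height(11) = 1 + max(-1, -1) = 0
  height(1) = 1 + max(-1, 0) = 1
  height(20) = 1 + max(-1, -1) = 0
  height(22) = 1 + max(-1, -1) = 0
  height(21) = 1 + max(0, 0) = 1
  height(17) = 1 + max(1, 1) = 2
  height(25) = 1 + max(-1, -1) = 0
  height(48) = 1 + max(-1, -1) = 0
  height(43) = 1 + max(0, 0) = 1
  height(23) = 1 + max(2, 1) = 3
Height = 3


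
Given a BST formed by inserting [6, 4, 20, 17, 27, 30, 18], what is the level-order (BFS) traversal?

Tree insertion order: [6, 4, 20, 17, 27, 30, 18]
Tree (level-order array): [6, 4, 20, None, None, 17, 27, None, 18, None, 30]
BFS from the root, enqueuing left then right child of each popped node:
  queue [6] -> pop 6, enqueue [4, 20], visited so far: [6]
  queue [4, 20] -> pop 4, enqueue [none], visited so far: [6, 4]
  queue [20] -> pop 20, enqueue [17, 27], visited so far: [6, 4, 20]
  queue [17, 27] -> pop 17, enqueue [18], visited so far: [6, 4, 20, 17]
  queue [27, 18] -> pop 27, enqueue [30], visited so far: [6, 4, 20, 17, 27]
  queue [18, 30] -> pop 18, enqueue [none], visited so far: [6, 4, 20, 17, 27, 18]
  queue [30] -> pop 30, enqueue [none], visited so far: [6, 4, 20, 17, 27, 18, 30]
Result: [6, 4, 20, 17, 27, 18, 30]


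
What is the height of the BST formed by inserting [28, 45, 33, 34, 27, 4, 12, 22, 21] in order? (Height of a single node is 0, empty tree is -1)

Insertion order: [28, 45, 33, 34, 27, 4, 12, 22, 21]
Tree (level-order array): [28, 27, 45, 4, None, 33, None, None, 12, None, 34, None, 22, None, None, 21]
Compute height bottom-up (empty subtree = -1):
  height(21) = 1 + max(-1, -1) = 0
  height(22) = 1 + max(0, -1) = 1
  height(12) = 1 + max(-1, 1) = 2
  height(4) = 1 + max(-1, 2) = 3
  height(27) = 1 + max(3, -1) = 4
  height(34) = 1 + max(-1, -1) = 0
  height(33) = 1 + max(-1, 0) = 1
  height(45) = 1 + max(1, -1) = 2
  height(28) = 1 + max(4, 2) = 5
Height = 5


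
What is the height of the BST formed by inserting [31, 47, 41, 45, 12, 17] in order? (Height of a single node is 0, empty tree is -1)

Insertion order: [31, 47, 41, 45, 12, 17]
Tree (level-order array): [31, 12, 47, None, 17, 41, None, None, None, None, 45]
Compute height bottom-up (empty subtree = -1):
  height(17) = 1 + max(-1, -1) = 0
  height(12) = 1 + max(-1, 0) = 1
  height(45) = 1 + max(-1, -1) = 0
  height(41) = 1 + max(-1, 0) = 1
  height(47) = 1 + max(1, -1) = 2
  height(31) = 1 + max(1, 2) = 3
Height = 3


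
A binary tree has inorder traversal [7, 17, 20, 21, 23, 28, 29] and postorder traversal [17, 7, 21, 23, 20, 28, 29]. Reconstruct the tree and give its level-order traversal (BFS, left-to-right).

Inorder:   [7, 17, 20, 21, 23, 28, 29]
Postorder: [17, 7, 21, 23, 20, 28, 29]
Algorithm: postorder visits root last, so walk postorder right-to-left;
each value is the root of the current inorder slice — split it at that
value, recurse on the right subtree first, then the left.
Recursive splits:
  root=29; inorder splits into left=[7, 17, 20, 21, 23, 28], right=[]
  root=28; inorder splits into left=[7, 17, 20, 21, 23], right=[]
  root=20; inorder splits into left=[7, 17], right=[21, 23]
  root=23; inorder splits into left=[21], right=[]
  root=21; inorder splits into left=[], right=[]
  root=7; inorder splits into left=[], right=[17]
  root=17; inorder splits into left=[], right=[]
Reconstructed level-order: [29, 28, 20, 7, 23, 17, 21]


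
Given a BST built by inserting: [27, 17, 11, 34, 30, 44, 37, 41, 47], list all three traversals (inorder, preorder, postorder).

Tree insertion order: [27, 17, 11, 34, 30, 44, 37, 41, 47]
Tree (level-order array): [27, 17, 34, 11, None, 30, 44, None, None, None, None, 37, 47, None, 41]
Inorder (L, root, R): [11, 17, 27, 30, 34, 37, 41, 44, 47]
Preorder (root, L, R): [27, 17, 11, 34, 30, 44, 37, 41, 47]
Postorder (L, R, root): [11, 17, 30, 41, 37, 47, 44, 34, 27]


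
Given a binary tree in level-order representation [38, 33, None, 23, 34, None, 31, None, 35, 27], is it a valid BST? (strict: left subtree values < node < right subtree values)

Level-order array: [38, 33, None, 23, 34, None, 31, None, 35, 27]
Validate using subtree bounds (lo, hi): at each node, require lo < value < hi,
then recurse left with hi=value and right with lo=value.
Preorder trace (stopping at first violation):
  at node 38 with bounds (-inf, +inf): OK
  at node 33 with bounds (-inf, 38): OK
  at node 23 with bounds (-inf, 33): OK
  at node 31 with bounds (23, 33): OK
  at node 27 with bounds (23, 31): OK
  at node 34 with bounds (33, 38): OK
  at node 35 with bounds (34, 38): OK
No violation found at any node.
Result: Valid BST


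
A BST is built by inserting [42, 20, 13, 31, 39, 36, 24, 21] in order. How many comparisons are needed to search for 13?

Search path for 13: 42 -> 20 -> 13
Found: True
Comparisons: 3


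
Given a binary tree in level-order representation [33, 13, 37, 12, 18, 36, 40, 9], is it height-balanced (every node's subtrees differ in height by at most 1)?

Tree (level-order array): [33, 13, 37, 12, 18, 36, 40, 9]
Definition: a tree is height-balanced if, at every node, |h(left) - h(right)| <= 1 (empty subtree has height -1).
Bottom-up per-node check:
  node 9: h_left=-1, h_right=-1, diff=0 [OK], height=0
  node 12: h_left=0, h_right=-1, diff=1 [OK], height=1
  node 18: h_left=-1, h_right=-1, diff=0 [OK], height=0
  node 13: h_left=1, h_right=0, diff=1 [OK], height=2
  node 36: h_left=-1, h_right=-1, diff=0 [OK], height=0
  node 40: h_left=-1, h_right=-1, diff=0 [OK], height=0
  node 37: h_left=0, h_right=0, diff=0 [OK], height=1
  node 33: h_left=2, h_right=1, diff=1 [OK], height=3
All nodes satisfy the balance condition.
Result: Balanced


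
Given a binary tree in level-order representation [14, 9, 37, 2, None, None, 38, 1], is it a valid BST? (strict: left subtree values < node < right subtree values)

Level-order array: [14, 9, 37, 2, None, None, 38, 1]
Validate using subtree bounds (lo, hi): at each node, require lo < value < hi,
then recurse left with hi=value and right with lo=value.
Preorder trace (stopping at first violation):
  at node 14 with bounds (-inf, +inf): OK
  at node 9 with bounds (-inf, 14): OK
  at node 2 with bounds (-inf, 9): OK
  at node 1 with bounds (-inf, 2): OK
  at node 37 with bounds (14, +inf): OK
  at node 38 with bounds (37, +inf): OK
No violation found at any node.
Result: Valid BST


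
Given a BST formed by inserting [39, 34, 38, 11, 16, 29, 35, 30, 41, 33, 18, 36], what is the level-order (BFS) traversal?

Tree insertion order: [39, 34, 38, 11, 16, 29, 35, 30, 41, 33, 18, 36]
Tree (level-order array): [39, 34, 41, 11, 38, None, None, None, 16, 35, None, None, 29, None, 36, 18, 30, None, None, None, None, None, 33]
BFS from the root, enqueuing left then right child of each popped node:
  queue [39] -> pop 39, enqueue [34, 41], visited so far: [39]
  queue [34, 41] -> pop 34, enqueue [11, 38], visited so far: [39, 34]
  queue [41, 11, 38] -> pop 41, enqueue [none], visited so far: [39, 34, 41]
  queue [11, 38] -> pop 11, enqueue [16], visited so far: [39, 34, 41, 11]
  queue [38, 16] -> pop 38, enqueue [35], visited so far: [39, 34, 41, 11, 38]
  queue [16, 35] -> pop 16, enqueue [29], visited so far: [39, 34, 41, 11, 38, 16]
  queue [35, 29] -> pop 35, enqueue [36], visited so far: [39, 34, 41, 11, 38, 16, 35]
  queue [29, 36] -> pop 29, enqueue [18, 30], visited so far: [39, 34, 41, 11, 38, 16, 35, 29]
  queue [36, 18, 30] -> pop 36, enqueue [none], visited so far: [39, 34, 41, 11, 38, 16, 35, 29, 36]
  queue [18, 30] -> pop 18, enqueue [none], visited so far: [39, 34, 41, 11, 38, 16, 35, 29, 36, 18]
  queue [30] -> pop 30, enqueue [33], visited so far: [39, 34, 41, 11, 38, 16, 35, 29, 36, 18, 30]
  queue [33] -> pop 33, enqueue [none], visited so far: [39, 34, 41, 11, 38, 16, 35, 29, 36, 18, 30, 33]
Result: [39, 34, 41, 11, 38, 16, 35, 29, 36, 18, 30, 33]


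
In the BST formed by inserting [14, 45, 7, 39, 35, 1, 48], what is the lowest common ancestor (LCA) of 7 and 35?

Tree insertion order: [14, 45, 7, 39, 35, 1, 48]
Tree (level-order array): [14, 7, 45, 1, None, 39, 48, None, None, 35]
In a BST, the LCA of p=7, q=35 is the first node v on the
root-to-leaf path with p <= v <= q (go left if both < v, right if both > v).
Walk from root:
  at 14: 7 <= 14 <= 35, this is the LCA
LCA = 14


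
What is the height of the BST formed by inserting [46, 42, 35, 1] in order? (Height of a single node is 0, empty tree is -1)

Insertion order: [46, 42, 35, 1]
Tree (level-order array): [46, 42, None, 35, None, 1]
Compute height bottom-up (empty subtree = -1):
  height(1) = 1 + max(-1, -1) = 0
  height(35) = 1 + max(0, -1) = 1
  height(42) = 1 + max(1, -1) = 2
  height(46) = 1 + max(2, -1) = 3
Height = 3


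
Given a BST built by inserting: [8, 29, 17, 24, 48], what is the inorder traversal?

Tree insertion order: [8, 29, 17, 24, 48]
Tree (level-order array): [8, None, 29, 17, 48, None, 24]
Inorder traversal: [8, 17, 24, 29, 48]


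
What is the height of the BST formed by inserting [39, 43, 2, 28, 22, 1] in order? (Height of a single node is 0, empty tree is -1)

Insertion order: [39, 43, 2, 28, 22, 1]
Tree (level-order array): [39, 2, 43, 1, 28, None, None, None, None, 22]
Compute height bottom-up (empty subtree = -1):
  height(1) = 1 + max(-1, -1) = 0
  height(22) = 1 + max(-1, -1) = 0
  height(28) = 1 + max(0, -1) = 1
  height(2) = 1 + max(0, 1) = 2
  height(43) = 1 + max(-1, -1) = 0
  height(39) = 1 + max(2, 0) = 3
Height = 3


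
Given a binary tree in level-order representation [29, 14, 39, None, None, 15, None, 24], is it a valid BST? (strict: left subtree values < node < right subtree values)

Level-order array: [29, 14, 39, None, None, 15, None, 24]
Validate using subtree bounds (lo, hi): at each node, require lo < value < hi,
then recurse left with hi=value and right with lo=value.
Preorder trace (stopping at first violation):
  at node 29 with bounds (-inf, +inf): OK
  at node 14 with bounds (-inf, 29): OK
  at node 39 with bounds (29, +inf): OK
  at node 15 with bounds (29, 39): VIOLATION
Node 15 violates its bound: not (29 < 15 < 39).
Result: Not a valid BST
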